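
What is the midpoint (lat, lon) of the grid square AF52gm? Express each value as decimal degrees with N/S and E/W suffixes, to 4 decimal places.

37.4792° S, 169.4583° W

Field A=0, F=5: +0·20° lon, +5·10° lat → SW at lon -180°, lat -40°.
Square 5, 2: +5·2° lon, +2·1° lat → SW at lon -170°, lat -38°.
Subsquare g=6, m=12: +6·0.0833333° lon, +12·0.0416667° lat → SW at lon -169.5°, lat -37.5°.
Cell spans 0.0833333° lon × 0.0416667° lat. Centre is SW corner plus half of each.
latitude 37.4792° S, longitude 169.4583° W.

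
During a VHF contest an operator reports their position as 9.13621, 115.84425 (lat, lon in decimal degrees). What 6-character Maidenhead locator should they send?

OJ79wd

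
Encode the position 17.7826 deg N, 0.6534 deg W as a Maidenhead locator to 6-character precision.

IK97qs

Add 180° to longitude and 90° to latitude: 179.3466, 107.7826.
Field: lon ⌊179.3466/20⌋ = 8 → I; lat ⌊107.7826/10⌋ = 10 → K.
Square: lon ⌊19.3466/2⌋ = 9; lat ⌊7.7826/1⌋ = 7.
Subsquare: lon ⌊1.3466/0.0833333⌋ = 16 → q; lat ⌊0.7826/0.0416667⌋ = 18 → s.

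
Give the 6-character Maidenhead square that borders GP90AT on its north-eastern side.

Longitude subsquare a = 0; +1 → 1 = b.
Latitude subsquare t = 19; +1 → 20 = u.

GP90bu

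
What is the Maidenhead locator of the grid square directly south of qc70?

QB79

Latitude square 0; −1 → -1, wraps to 9, carry into field.
Latitude field C = 2; −1 → 1 = B.
The longitude characters are unchanged.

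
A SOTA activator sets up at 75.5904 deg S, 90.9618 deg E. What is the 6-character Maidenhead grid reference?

Add 180° to longitude and 90° to latitude: 270.9618, 14.4096.
Field: lon ⌊270.9618/20⌋ = 13 → N; lat ⌊14.4096/10⌋ = 1 → B.
Square: lon ⌊10.9618/2⌋ = 5; lat ⌊4.4096/1⌋ = 4.
Subsquare: lon ⌊0.9618/0.0833333⌋ = 11 → l; lat ⌊0.4096/0.0416667⌋ = 9 → j.

NB54lj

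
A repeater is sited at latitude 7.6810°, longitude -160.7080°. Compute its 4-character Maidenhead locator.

AJ97

Offset from 180°W / 90°S: lon 19.29°, lat 97.68°.
Field: 19.29/20 → 0 → A, 97.68/10 → 9 → J; chars AJ.
Square: 19.29/2 → 9, 7.68/1 → 7; chars 97.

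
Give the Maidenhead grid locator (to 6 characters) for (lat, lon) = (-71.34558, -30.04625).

Offset from 180°W / 90°S: lon 149.9538°, lat 18.6544°.
Field: lon ⌊149.9538/20⌋ = 7 → H; lat ⌊18.6544/10⌋ = 1 → B.
Square: lon ⌊9.9538/2⌋ = 4; lat ⌊8.6544/1⌋ = 8.
Subsquare: lon ⌊1.9538/0.0833333⌋ = 23 → x; lat ⌊0.6544/0.0416667⌋ = 15 → p.

HB48xp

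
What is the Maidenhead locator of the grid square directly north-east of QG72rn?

Longitude subsquare r = 17; +1 → 18 = s.
Latitude subsquare n = 13; +1 → 14 = o.

QG72so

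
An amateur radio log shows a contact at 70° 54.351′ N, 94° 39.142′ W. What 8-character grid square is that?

EQ20qv17

Shift to the Maidenhead origin (180°W, 90°S): lon 85.34763, lat 160.90585.
Field (20°×10°, letters A–R): lon ⌊85.34763/20⌋ = 4 → E; lat ⌊160.90585/10⌋ = 16 → Q.
Square (2°×1°, digits 0–9): lon ⌊5.34763/2⌋ = 2; lat ⌊0.90585/1⌋ = 0.
Subsquare (5′×2.5′, letters a–x): lon ⌊1.34763/0.0833333⌋ = 16 → q; lat ⌊0.90585/0.0416667⌋ = 21 → v.
Extended square (30″×15″, digits 0–9): lon ⌊0.01430/0.00833333⌋ = 1; lat ⌊0.03085/0.00416667⌋ = 7.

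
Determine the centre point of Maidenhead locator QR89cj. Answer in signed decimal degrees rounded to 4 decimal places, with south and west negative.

89.3958, 156.2083

Field Q=16, R=17: +16·20° lon, +17·10° lat → SW at lon 140°, lat 80°.
Square 8, 9: +8·2° lon, +9·1° lat → SW at lon 156°, lat 89°.
Subsquare c=2, j=9: +2·0.0833333° lon, +9·0.0416667° lat → SW at lon 156.167°, lat 89.375°.
Cell spans 0.0833333° lon × 0.0416667° lat. Centre is SW corner plus half of each.
latitude 89.3958, longitude 156.2083.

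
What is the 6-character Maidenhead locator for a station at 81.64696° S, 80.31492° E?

NA08di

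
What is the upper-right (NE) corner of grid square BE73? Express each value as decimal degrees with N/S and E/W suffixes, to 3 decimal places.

Field B=1, E=4: +1·20° lon, +4·10° lat → SW at lon -160°, lat -50°.
Square 7, 3: +7·2° lon, +3·1° lat → SW at lon -146°, lat -47°.
Cell spans 2° lon × 1° lat. NE corner is SW corner plus one full cell.
latitude 46.000° S, longitude 144.000° W.

46.000° S, 144.000° W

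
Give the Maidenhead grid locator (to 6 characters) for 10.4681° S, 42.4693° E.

LH19fm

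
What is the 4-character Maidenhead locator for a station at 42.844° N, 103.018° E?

ON12

Shift to the Maidenhead origin (180°W, 90°S): lon 283.02, lat 132.84.
Field (20°×10°, letters A–R): lon ⌊283.02/20⌋ = 14 → O; lat ⌊132.84/10⌋ = 13 → N.
Square (2°×1°, digits 0–9): lon ⌊3.02/2⌋ = 1; lat ⌊2.84/1⌋ = 2.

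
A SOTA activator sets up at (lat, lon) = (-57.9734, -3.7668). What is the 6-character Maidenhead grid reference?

ID82ca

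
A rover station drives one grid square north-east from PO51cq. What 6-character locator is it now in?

PO51dr

Longitude subsquare c = 2; +1 → 3 = d.
Latitude subsquare q = 16; +1 → 17 = r.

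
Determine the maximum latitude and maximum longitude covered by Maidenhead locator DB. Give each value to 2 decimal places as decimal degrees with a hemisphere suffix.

Field D=3, B=1: +3·20° lon, +1·10° lat → SW at lon -120°, lat -80°.
Cell spans 20° lon × 10° lat. NE corner is SW corner plus one full cell.
latitude 70.00° S, longitude 100.00° W.

70.00° S, 100.00° W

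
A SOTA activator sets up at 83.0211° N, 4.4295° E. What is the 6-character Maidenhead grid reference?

JR23fa

Shift to the Maidenhead origin (180°W, 90°S): lon 184.4295, lat 173.0211.
Field: lon ⌊184.4295/20⌋ = 9 → J; lat ⌊173.0211/10⌋ = 17 → R.
Square: lon ⌊4.4295/2⌋ = 2; lat ⌊3.0211/1⌋ = 3.
Subsquare: lon ⌊0.4295/0.0833333⌋ = 5 → f; lat ⌊0.0211/0.0416667⌋ = 0 → a.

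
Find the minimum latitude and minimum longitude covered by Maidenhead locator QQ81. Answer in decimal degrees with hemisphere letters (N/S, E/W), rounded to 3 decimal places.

71.000° N, 156.000° E

Field Q=16, Q=16: +16·20° lon, +16·10° lat → SW at lon 140°, lat 70°.
Square 8, 1: +8·2° lon, +1·1° lat → SW at lon 156°, lat 71°.
latitude 71.000° N, longitude 156.000° E.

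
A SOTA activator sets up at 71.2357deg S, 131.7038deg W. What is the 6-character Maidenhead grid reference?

Offset from 180°W / 90°S: lon 48.2962°, lat 18.7643°.
Field (20°×10°, letters A–R): lon ⌊48.2962/20⌋ = 2 → C; lat ⌊18.7643/10⌋ = 1 → B.
Square (2°×1°, digits 0–9): lon ⌊8.2962/2⌋ = 4; lat ⌊8.7643/1⌋ = 8.
Subsquare (5′×2.5′, letters a–x): lon ⌊0.2962/0.0833333⌋ = 3 → d; lat ⌊0.7643/0.0416667⌋ = 18 → s.

CB48ds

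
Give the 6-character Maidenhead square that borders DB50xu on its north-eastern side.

Longitude subsquare x = 23; +1 → 24, wraps to 0 = a, carry into square.
Longitude square 5; +1 → 6.
Latitude subsquare u = 20; +1 → 21 = v.

DB60av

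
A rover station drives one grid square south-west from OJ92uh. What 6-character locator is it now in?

Longitude subsquare u = 20; −1 → 19 = t.
Latitude subsquare h = 7; −1 → 6 = g.

OJ92tg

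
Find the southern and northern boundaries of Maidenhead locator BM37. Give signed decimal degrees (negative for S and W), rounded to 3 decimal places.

37.000, 38.000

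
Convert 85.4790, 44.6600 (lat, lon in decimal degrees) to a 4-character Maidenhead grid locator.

LR25

Shift to the Maidenhead origin (180°W, 90°S): lon 224.66, lat 175.48.
Field: lon ⌊224.66/20⌋ = 11 → L; lat ⌊175.48/10⌋ = 17 → R.
Square: lon ⌊4.66/2⌋ = 2; lat ⌊5.48/1⌋ = 5.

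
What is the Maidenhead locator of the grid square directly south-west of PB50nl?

PB50mk

Longitude subsquare n = 13; −1 → 12 = m.
Latitude subsquare l = 11; −1 → 10 = k.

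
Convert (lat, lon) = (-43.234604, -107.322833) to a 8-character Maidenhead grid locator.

Add 180° to longitude and 90° to latitude: 72.67717, 46.76540.
Field: 72.67717/20 → 3 → D, 46.76540/10 → 4 → E; chars DE.
Square: 12.67717/2 → 6, 6.76540/1 → 6; chars 66.
Subsquare: 0.67717/0.0833333 → 8 → i, 0.76540/0.0416667 → 18 → s; chars is.
Extended square: 0.01050/0.00833333 → 1, 0.01540/0.00416667 → 3; chars 13.

DE66is13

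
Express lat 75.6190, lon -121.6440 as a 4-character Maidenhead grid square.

CQ95

Shift to the Maidenhead origin (180°W, 90°S): lon 58.36, lat 165.62.
Field: 58.36/20 → 2 → C, 165.62/10 → 16 → Q; chars CQ.
Square: 18.36/2 → 9, 5.62/1 → 5; chars 95.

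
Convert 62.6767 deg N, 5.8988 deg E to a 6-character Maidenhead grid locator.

JP22wq

Shift to the Maidenhead origin (180°W, 90°S): lon 185.8988, lat 152.6767.
Field: 185.8988/20 → 9 → J, 152.6767/10 → 15 → P; chars JP.
Square: 5.8988/2 → 2, 2.6767/1 → 2; chars 22.
Subsquare: 1.8988/0.0833333 → 22 → w, 0.6767/0.0416667 → 16 → q; chars wq.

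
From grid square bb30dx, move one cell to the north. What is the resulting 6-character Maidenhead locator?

BB31da

Latitude subsquare x = 23; +1 → 24, wraps to 0 = a, carry into square.
Latitude square 0; +1 → 1.
The longitude characters are unchanged.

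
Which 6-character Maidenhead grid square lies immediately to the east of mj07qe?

Longitude subsquare q = 16; +1 → 17 = r.
The latitude characters are unchanged.

MJ07re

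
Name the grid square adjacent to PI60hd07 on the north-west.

Longitude extended square 0; −1 → -1, wraps to 9, carry into subsquare.
Longitude subsquare h = 7; −1 → 6 = g.
Latitude extended square 7; +1 → 8.

PI60gd98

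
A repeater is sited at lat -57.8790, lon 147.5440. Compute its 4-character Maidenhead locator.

QD32

Offset from 180°W / 90°S: lon 327.54°, lat 32.12°.
Field (20°×10°, letters A–R): 327.54/20 → 16 → Q, 32.12/10 → 3 → D; chars QD.
Square (2°×1°, digits 0–9): 7.54/2 → 3, 2.12/1 → 2; chars 32.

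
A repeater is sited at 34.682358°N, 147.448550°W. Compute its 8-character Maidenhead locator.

BM64gq63

Offset from 180°W / 90°S: lon 32.55145°, lat 124.68236°.
Field: lon ⌊32.55145/20⌋ = 1 → B; lat ⌊124.68236/10⌋ = 12 → M.
Square: lon ⌊12.55145/2⌋ = 6; lat ⌊4.68236/1⌋ = 4.
Subsquare: lon ⌊0.55145/0.0833333⌋ = 6 → g; lat ⌊0.68236/0.0416667⌋ = 16 → q.
Extended square: lon ⌊0.05145/0.00833333⌋ = 6; lat ⌊0.01569/0.00416667⌋ = 3.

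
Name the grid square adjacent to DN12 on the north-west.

DN03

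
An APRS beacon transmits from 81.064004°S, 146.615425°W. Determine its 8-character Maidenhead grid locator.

Shift to the Maidenhead origin (180°W, 90°S): lon 33.38458, lat 8.93600.
Field: 33.38458/20 → 1 → B, 8.93600/10 → 0 → A; chars BA.
Square: 13.38458/2 → 6, 8.93600/1 → 8; chars 68.
Subsquare: 1.38458/0.0833333 → 16 → q, 0.93600/0.0416667 → 22 → w; chars qw.
Extended square: 0.05124/0.00833333 → 6, 0.01933/0.00416667 → 4; chars 64.

BA68qw64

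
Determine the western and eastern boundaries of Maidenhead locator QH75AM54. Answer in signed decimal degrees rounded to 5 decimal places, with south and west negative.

Field Q=16, H=7: +16·20° lon, +7·10° lat → SW at lon 140°, lat -20°.
Square 7, 5: +7·2° lon, +5·1° lat → SW at lon 154°, lat -15°.
Subsquare a=0, m=12: +0·0.0833333° lon, +12·0.0416667° lat → SW at lon 154°, lat -14.5°.
Extended square 5, 4: +5·0.00833333° lon, +4·0.00416667° lat → SW at lon 154.042°, lat -14.4833°.
Cell spans 0.00833333° lon × 0.00416667° lat.
west 154.04167, east 154.05000.

154.04167, 154.05000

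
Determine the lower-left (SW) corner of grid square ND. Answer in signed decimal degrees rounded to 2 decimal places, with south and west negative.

Field N=13, D=3: +13·20° lon, +3·10° lat → SW at lon 80°, lat -60°.
latitude -60.00, longitude 80.00.

-60.00, 80.00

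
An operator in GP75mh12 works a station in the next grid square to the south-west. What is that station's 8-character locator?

GP75mh01

Longitude extended square 1; −1 → 0.
Latitude extended square 2; −1 → 1.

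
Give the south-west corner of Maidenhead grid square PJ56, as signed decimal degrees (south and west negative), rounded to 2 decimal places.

Field P=15, J=9: +15·20° lon, +9·10° lat → SW at lon 120°, lat 0°.
Square 5, 6: +5·2° lon, +6·1° lat → SW at lon 130°, lat 6°.
latitude 6.00, longitude 130.00.

6.00, 130.00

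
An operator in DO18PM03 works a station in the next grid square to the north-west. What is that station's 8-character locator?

DO18om94

Longitude extended square 0; −1 → -1, wraps to 9, carry into subsquare.
Longitude subsquare p = 15; −1 → 14 = o.
Latitude extended square 3; +1 → 4.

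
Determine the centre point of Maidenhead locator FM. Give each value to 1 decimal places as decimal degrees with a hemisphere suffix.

35.0° N, 70.0° W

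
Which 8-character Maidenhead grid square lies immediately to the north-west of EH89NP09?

EH89mq90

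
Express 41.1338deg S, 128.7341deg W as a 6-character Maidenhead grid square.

Shift to the Maidenhead origin (180°W, 90°S): lon 51.2659, lat 48.8662.
Field: lon ⌊51.2659/20⌋ = 2 → C; lat ⌊48.8662/10⌋ = 4 → E.
Square: lon ⌊11.2659/2⌋ = 5; lat ⌊8.8662/1⌋ = 8.
Subsquare: lon ⌊1.2659/0.0833333⌋ = 15 → p; lat ⌊0.8662/0.0416667⌋ = 20 → u.

CE58pu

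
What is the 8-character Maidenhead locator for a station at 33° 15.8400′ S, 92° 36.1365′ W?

EF36qr76

Offset from 180°W / 90°S: lon 87.39772°, lat 56.73600°.
Field: lon ⌊87.39772/20⌋ = 4 → E; lat ⌊56.73600/10⌋ = 5 → F.
Square: lon ⌊7.39772/2⌋ = 3; lat ⌊6.73600/1⌋ = 6.
Subsquare: lon ⌊1.39772/0.0833333⌋ = 16 → q; lat ⌊0.73600/0.0416667⌋ = 17 → r.
Extended square: lon ⌊0.06439/0.00833333⌋ = 7; lat ⌊0.02767/0.00416667⌋ = 6.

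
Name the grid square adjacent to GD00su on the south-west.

GD00rt

Longitude subsquare s = 18; −1 → 17 = r.
Latitude subsquare u = 20; −1 → 19 = t.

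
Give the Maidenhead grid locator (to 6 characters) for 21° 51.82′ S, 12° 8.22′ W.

IG38wd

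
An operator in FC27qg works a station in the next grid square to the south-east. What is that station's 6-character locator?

FC27rf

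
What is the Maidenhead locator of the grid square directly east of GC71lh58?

Longitude extended square 5; +1 → 6.
The latitude characters are unchanged.

GC71lh68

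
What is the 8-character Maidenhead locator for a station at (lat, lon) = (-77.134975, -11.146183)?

IB42ku27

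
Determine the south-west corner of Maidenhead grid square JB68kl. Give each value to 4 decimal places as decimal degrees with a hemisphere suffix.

Field J=9, B=1: +9·20° lon, +1·10° lat → SW at lon 0°, lat -80°.
Square 6, 8: +6·2° lon, +8·1° lat → SW at lon 12°, lat -72°.
Subsquare k=10, l=11: +10·0.0833333° lon, +11·0.0416667° lat → SW at lon 12.8333°, lat -71.5417°.
latitude 71.5417° S, longitude 12.8333° E.

71.5417° S, 12.8333° E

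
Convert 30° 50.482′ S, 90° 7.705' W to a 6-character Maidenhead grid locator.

EF49wd

Add 180° to longitude and 90° to latitude: 89.8716, 59.1586.
Field: lon ⌊89.8716/20⌋ = 4 → E; lat ⌊59.1586/10⌋ = 5 → F.
Square: lon ⌊9.8716/2⌋ = 4; lat ⌊9.1586/1⌋ = 9.
Subsquare: lon ⌊1.8716/0.0833333⌋ = 22 → w; lat ⌊0.1586/0.0416667⌋ = 3 → d.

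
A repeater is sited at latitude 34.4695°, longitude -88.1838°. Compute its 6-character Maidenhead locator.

Shift to the Maidenhead origin (180°W, 90°S): lon 91.8162, lat 124.4695.
Field: 91.8162/20 → 4 → E, 124.4695/10 → 12 → M; chars EM.
Square: 11.8162/2 → 5, 4.4695/1 → 4; chars 54.
Subsquare: 1.8162/0.0833333 → 21 → v, 0.4695/0.0416667 → 11 → l; chars vl.

EM54vl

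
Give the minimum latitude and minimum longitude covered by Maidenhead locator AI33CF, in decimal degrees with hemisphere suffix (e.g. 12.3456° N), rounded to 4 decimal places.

Field A=0, I=8: +0·20° lon, +8·10° lat → SW at lon -180°, lat -10°.
Square 3, 3: +3·2° lon, +3·1° lat → SW at lon -174°, lat -7°.
Subsquare c=2, f=5: +2·0.0833333° lon, +5·0.0416667° lat → SW at lon -173.833°, lat -6.79167°.
latitude 6.7917° S, longitude 173.8333° W.

6.7917° S, 173.8333° W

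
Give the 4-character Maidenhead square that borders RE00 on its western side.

QE90

Longitude square 0; −1 → -1, wraps to 9, carry into field.
Longitude field R = 17; −1 → 16 = Q.
The latitude characters are unchanged.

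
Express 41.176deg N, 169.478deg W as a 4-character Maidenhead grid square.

AN51

Offset from 180°W / 90°S: lon 10.52°, lat 131.18°.
Field: lon ⌊10.52/20⌋ = 0 → A; lat ⌊131.18/10⌋ = 13 → N.
Square: lon ⌊10.52/2⌋ = 5; lat ⌊1.18/1⌋ = 1.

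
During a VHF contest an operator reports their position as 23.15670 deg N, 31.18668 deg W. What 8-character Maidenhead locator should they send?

Offset from 180°W / 90°S: lon 148.81332°, lat 113.15670°.
Field: 148.81332/20 → 7 → H, 113.15670/10 → 11 → L; chars HL.
Square: 8.81332/2 → 4, 3.15670/1 → 3; chars 43.
Subsquare: 0.81332/0.0833333 → 9 → j, 0.15670/0.0416667 → 3 → d; chars jd.
Extended square: 0.06332/0.00833333 → 7, 0.03170/0.00416667 → 7; chars 77.

HL43jd77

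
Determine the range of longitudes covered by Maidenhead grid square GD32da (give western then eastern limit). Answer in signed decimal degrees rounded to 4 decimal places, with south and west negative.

-53.7500, -53.6667

Field G=6, D=3: +6·20° lon, +3·10° lat → SW at lon -60°, lat -60°.
Square 3, 2: +3·2° lon, +2·1° lat → SW at lon -54°, lat -58°.
Subsquare d=3, a=0: +3·0.0833333° lon, +0·0.0416667° lat → SW at lon -53.75°, lat -58°.
Cell spans 0.0833333° lon × 0.0416667° lat.
west -53.7500, east -53.6667.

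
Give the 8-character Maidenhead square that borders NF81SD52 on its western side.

Longitude extended square 5; −1 → 4.
The latitude characters are unchanged.

NF81sd42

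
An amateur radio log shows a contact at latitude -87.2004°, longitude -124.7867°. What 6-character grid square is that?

CA72ot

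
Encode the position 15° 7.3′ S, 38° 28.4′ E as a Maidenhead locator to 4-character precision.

Shift to the Maidenhead origin (180°W, 90°S): lon 218.47, lat 74.88.
Field: 218.47/20 → 10 → K, 74.88/10 → 7 → H; chars KH.
Square: 18.47/2 → 9, 4.88/1 → 4; chars 94.

KH94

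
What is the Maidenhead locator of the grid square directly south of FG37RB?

Latitude subsquare b = 1; −1 → 0 = a.
The longitude characters are unchanged.

FG37ra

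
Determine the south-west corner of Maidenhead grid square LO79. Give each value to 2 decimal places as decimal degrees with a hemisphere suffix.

Field L=11, O=14: +11·20° lon, +14·10° lat → SW at lon 40°, lat 50°.
Square 7, 9: +7·2° lon, +9·1° lat → SW at lon 54°, lat 59°.
latitude 59.00° N, longitude 54.00° E.

59.00° N, 54.00° E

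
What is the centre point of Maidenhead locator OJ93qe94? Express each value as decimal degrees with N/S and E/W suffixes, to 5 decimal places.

Field O=14, J=9: +14·20° lon, +9·10° lat → SW at lon 100°, lat 0°.
Square 9, 3: +9·2° lon, +3·1° lat → SW at lon 118°, lat 3°.
Subsquare q=16, e=4: +16·0.0833333° lon, +4·0.0416667° lat → SW at lon 119.333°, lat 3.16667°.
Extended square 9, 4: +9·0.00833333° lon, +4·0.00416667° lat → SW at lon 119.408°, lat 3.18333°.
Cell spans 0.00833333° lon × 0.00416667° lat. Centre is SW corner plus half of each.
latitude 3.18542° N, longitude 119.41250° E.

3.18542° N, 119.41250° E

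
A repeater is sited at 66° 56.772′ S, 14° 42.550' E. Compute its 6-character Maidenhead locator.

JC73ib

Offset from 180°W / 90°S: lon 194.7092°, lat 23.0538°.
Field (20°×10°, letters A–R): 194.7092/20 → 9 → J, 23.0538/10 → 2 → C; chars JC.
Square (2°×1°, digits 0–9): 14.7092/2 → 7, 3.0538/1 → 3; chars 73.
Subsquare (5′×2.5′, letters a–x): 0.7092/0.0833333 → 8 → i, 0.0538/0.0416667 → 1 → b; chars ib.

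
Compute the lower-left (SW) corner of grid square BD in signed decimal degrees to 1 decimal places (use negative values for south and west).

-60.0, -160.0

Field B=1, D=3: +1·20° lon, +3·10° lat → SW at lon -160°, lat -60°.
latitude -60.0, longitude -160.0.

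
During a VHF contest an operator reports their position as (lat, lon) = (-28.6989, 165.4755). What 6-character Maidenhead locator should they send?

Shift to the Maidenhead origin (180°W, 90°S): lon 345.4755, lat 61.3011.
Field: 345.4755/20 → 17 → R, 61.3011/10 → 6 → G; chars RG.
Square: 5.4755/2 → 2, 1.3011/1 → 1; chars 21.
Subsquare: 1.4755/0.0833333 → 17 → r, 0.3011/0.0416667 → 7 → h; chars rh.

RG21rh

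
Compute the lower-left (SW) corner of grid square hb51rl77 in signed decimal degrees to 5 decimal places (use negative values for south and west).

-78.51250, -28.52500

Field H=7, B=1: +7·20° lon, +1·10° lat → SW at lon -40°, lat -80°.
Square 5, 1: +5·2° lon, +1·1° lat → SW at lon -30°, lat -79°.
Subsquare r=17, l=11: +17·0.0833333° lon, +11·0.0416667° lat → SW at lon -28.5833°, lat -78.5417°.
Extended square 7, 7: +7·0.00833333° lon, +7·0.00416667° lat → SW at lon -28.525°, lat -78.5125°.
latitude -78.51250, longitude -28.52500.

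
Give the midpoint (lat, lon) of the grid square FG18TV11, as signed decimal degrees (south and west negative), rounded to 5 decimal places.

Field F=5, G=6: +5·20° lon, +6·10° lat → SW at lon -80°, lat -30°.
Square 1, 8: +1·2° lon, +8·1° lat → SW at lon -78°, lat -22°.
Subsquare t=19, v=21: +19·0.0833333° lon, +21·0.0416667° lat → SW at lon -76.4167°, lat -21.125°.
Extended square 1, 1: +1·0.00833333° lon, +1·0.00416667° lat → SW at lon -76.4083°, lat -21.1208°.
Cell spans 0.00833333° lon × 0.00416667° lat. Centre is SW corner plus half of each.
latitude -21.11875, longitude -76.40417.

-21.11875, -76.40417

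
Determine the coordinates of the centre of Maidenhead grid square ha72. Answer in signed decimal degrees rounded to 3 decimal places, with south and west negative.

-87.500, -25.000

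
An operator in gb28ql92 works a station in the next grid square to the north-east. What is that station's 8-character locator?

GB28rl03

Longitude extended square 9; +1 → 10, wraps to 0, carry into subsquare.
Longitude subsquare q = 16; +1 → 17 = r.
Latitude extended square 2; +1 → 3.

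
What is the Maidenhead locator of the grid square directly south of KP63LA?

Latitude subsquare a = 0; −1 → -1, wraps to 23 = x, carry into square.
Latitude square 3; −1 → 2.
The longitude characters are unchanged.

KP62lx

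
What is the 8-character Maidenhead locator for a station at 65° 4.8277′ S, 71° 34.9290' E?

Add 180° to longitude and 90° to latitude: 251.58215, 24.91954.
Field: lon ⌊251.58215/20⌋ = 12 → M; lat ⌊24.91954/10⌋ = 2 → C.
Square: lon ⌊11.58215/2⌋ = 5; lat ⌊4.91954/1⌋ = 4.
Subsquare: lon ⌊1.58215/0.0833333⌋ = 18 → s; lat ⌊0.91954/0.0416667⌋ = 22 → w.
Extended square: lon ⌊0.08215/0.00833333⌋ = 9; lat ⌊0.00287/0.00416667⌋ = 0.

MC54sw90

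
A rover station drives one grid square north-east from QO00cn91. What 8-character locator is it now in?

QO00dn02

Longitude extended square 9; +1 → 10, wraps to 0, carry into subsquare.
Longitude subsquare c = 2; +1 → 3 = d.
Latitude extended square 1; +1 → 2.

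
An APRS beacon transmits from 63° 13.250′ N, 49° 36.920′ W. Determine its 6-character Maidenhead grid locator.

GP53ef

Shift to the Maidenhead origin (180°W, 90°S): lon 130.3847, lat 153.2208.
Field: 130.3847/20 → 6 → G, 153.2208/10 → 15 → P; chars GP.
Square: 10.3847/2 → 5, 3.2208/1 → 3; chars 53.
Subsquare: 0.3847/0.0833333 → 4 → e, 0.2208/0.0416667 → 5 → f; chars ef.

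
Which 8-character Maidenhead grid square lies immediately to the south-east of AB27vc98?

Longitude extended square 9; +1 → 10, wraps to 0, carry into subsquare.
Longitude subsquare v = 21; +1 → 22 = w.
Latitude extended square 8; −1 → 7.

AB27wc07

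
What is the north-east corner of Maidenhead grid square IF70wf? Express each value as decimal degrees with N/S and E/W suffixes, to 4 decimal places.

Field I=8, F=5: +8·20° lon, +5·10° lat → SW at lon -20°, lat -40°.
Square 7, 0: +7·2° lon, +0·1° lat → SW at lon -6°, lat -40°.
Subsquare w=22, f=5: +22·0.0833333° lon, +5·0.0416667° lat → SW at lon -4.16667°, lat -39.7917°.
Cell spans 0.0833333° lon × 0.0416667° lat. NE corner is SW corner plus one full cell.
latitude 39.7500° S, longitude 4.0833° W.

39.7500° S, 4.0833° W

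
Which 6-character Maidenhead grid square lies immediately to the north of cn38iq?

CN38ir

Latitude subsquare q = 16; +1 → 17 = r.
The longitude characters are unchanged.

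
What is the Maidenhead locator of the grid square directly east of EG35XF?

EG45af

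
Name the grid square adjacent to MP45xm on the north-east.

MP55an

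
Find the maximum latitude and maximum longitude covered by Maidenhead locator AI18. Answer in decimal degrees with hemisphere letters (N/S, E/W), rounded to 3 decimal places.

Field A=0, I=8: +0·20° lon, +8·10° lat → SW at lon -180°, lat -10°.
Square 1, 8: +1·2° lon, +8·1° lat → SW at lon -178°, lat -2°.
Cell spans 2° lon × 1° lat. NE corner is SW corner plus one full cell.
latitude 1.000° S, longitude 176.000° W.

1.000° S, 176.000° W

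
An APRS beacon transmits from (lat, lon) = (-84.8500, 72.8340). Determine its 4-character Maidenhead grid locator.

MA65

Shift to the Maidenhead origin (180°W, 90°S): lon 252.83, lat 5.15.
Field: 252.83/20 → 12 → M, 5.15/10 → 0 → A; chars MA.
Square: 12.83/2 → 6, 5.15/1 → 5; chars 65.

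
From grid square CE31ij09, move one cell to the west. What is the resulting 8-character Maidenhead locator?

Longitude extended square 0; −1 → -1, wraps to 9, carry into subsquare.
Longitude subsquare i = 8; −1 → 7 = h.
The latitude characters are unchanged.

CE31hj99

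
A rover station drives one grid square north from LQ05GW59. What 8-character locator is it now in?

Latitude extended square 9; +1 → 10, wraps to 0, carry into subsquare.
Latitude subsquare w = 22; +1 → 23 = x.
The longitude characters are unchanged.

LQ05gx50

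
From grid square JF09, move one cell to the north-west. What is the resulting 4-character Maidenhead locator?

IG90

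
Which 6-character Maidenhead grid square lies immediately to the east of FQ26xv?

Longitude subsquare x = 23; +1 → 24, wraps to 0 = a, carry into square.
Longitude square 2; +1 → 3.
The latitude characters are unchanged.

FQ36av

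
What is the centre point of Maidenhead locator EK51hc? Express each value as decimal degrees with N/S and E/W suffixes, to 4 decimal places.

Field E=4, K=10: +4·20° lon, +10·10° lat → SW at lon -100°, lat 10°.
Square 5, 1: +5·2° lon, +1·1° lat → SW at lon -90°, lat 11°.
Subsquare h=7, c=2: +7·0.0833333° lon, +2·0.0416667° lat → SW at lon -89.4167°, lat 11.0833°.
Cell spans 0.0833333° lon × 0.0416667° lat. Centre is SW corner plus half of each.
latitude 11.1042° N, longitude 89.3750° W.

11.1042° N, 89.3750° W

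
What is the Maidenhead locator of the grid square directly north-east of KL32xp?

KL42aq

Longitude subsquare x = 23; +1 → 24, wraps to 0 = a, carry into square.
Longitude square 3; +1 → 4.
Latitude subsquare p = 15; +1 → 16 = q.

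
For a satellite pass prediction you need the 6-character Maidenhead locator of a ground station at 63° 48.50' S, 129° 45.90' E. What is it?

Shift to the Maidenhead origin (180°W, 90°S): lon 309.7650, lat 26.1917.
Field (20°×10°, letters A–R): lon ⌊309.7650/20⌋ = 15 → P; lat ⌊26.1917/10⌋ = 2 → C.
Square (2°×1°, digits 0–9): lon ⌊9.7650/2⌋ = 4; lat ⌊6.1917/1⌋ = 6.
Subsquare (5′×2.5′, letters a–x): lon ⌊1.7650/0.0833333⌋ = 21 → v; lat ⌊0.1917/0.0416667⌋ = 4 → e.

PC46ve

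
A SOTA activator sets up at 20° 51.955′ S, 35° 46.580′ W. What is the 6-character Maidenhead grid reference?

Add 180° to longitude and 90° to latitude: 144.2237, 69.1341.
Field: 144.2237/20 → 7 → H, 69.1341/10 → 6 → G; chars HG.
Square: 4.2237/2 → 2, 9.1341/1 → 9; chars 29.
Subsquare: 0.2237/0.0833333 → 2 → c, 0.1341/0.0416667 → 3 → d; chars cd.

HG29cd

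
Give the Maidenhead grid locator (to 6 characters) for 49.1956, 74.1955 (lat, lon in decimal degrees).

MN79ce

Add 180° to longitude and 90° to latitude: 254.1955, 139.1956.
Field: 254.1955/20 → 12 → M, 139.1956/10 → 13 → N; chars MN.
Square: 14.1955/2 → 7, 9.1956/1 → 9; chars 79.
Subsquare: 0.1955/0.0833333 → 2 → c, 0.1956/0.0416667 → 4 → e; chars ce.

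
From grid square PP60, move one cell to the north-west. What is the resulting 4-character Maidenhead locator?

PP51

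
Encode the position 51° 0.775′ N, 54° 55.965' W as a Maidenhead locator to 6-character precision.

GO21ma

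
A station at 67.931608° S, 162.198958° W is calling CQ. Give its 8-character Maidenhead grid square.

Offset from 180°W / 90°S: lon 17.80104°, lat 22.06839°.
Field (20°×10°, letters A–R): 17.80104/20 → 0 → A, 22.06839/10 → 2 → C; chars AC.
Square (2°×1°, digits 0–9): 17.80104/2 → 8, 2.06839/1 → 2; chars 82.
Subsquare (5′×2.5′, letters a–x): 1.80104/0.0833333 → 21 → v, 0.06839/0.0416667 → 1 → b; chars vb.
Extended square (30″×15″, digits 0–9): 0.05104/0.00833333 → 6, 0.02673/0.00416667 → 6; chars 66.

AC82vb66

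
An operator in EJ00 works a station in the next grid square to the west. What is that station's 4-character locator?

Longitude square 0; −1 → -1, wraps to 9, carry into field.
Longitude field E = 4; −1 → 3 = D.
The latitude characters are unchanged.

DJ90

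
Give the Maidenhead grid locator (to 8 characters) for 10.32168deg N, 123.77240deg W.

Offset from 180°W / 90°S: lon 56.22760°, lat 100.32168°.
Field (20°×10°, letters A–R): lon ⌊56.22760/20⌋ = 2 → C; lat ⌊100.32168/10⌋ = 10 → K.
Square (2°×1°, digits 0–9): lon ⌊16.22760/2⌋ = 8; lat ⌊0.32168/1⌋ = 0.
Subsquare (5′×2.5′, letters a–x): lon ⌊0.22760/0.0833333⌋ = 2 → c; lat ⌊0.32168/0.0416667⌋ = 7 → h.
Extended square (30″×15″, digits 0–9): lon ⌊0.06093/0.00833333⌋ = 7; lat ⌊0.03001/0.00416667⌋ = 7.

CK80ch77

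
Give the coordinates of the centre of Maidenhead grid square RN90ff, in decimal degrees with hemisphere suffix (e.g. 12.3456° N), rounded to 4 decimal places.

40.2292° N, 178.4583° E

Field R=17, N=13: +17·20° lon, +13·10° lat → SW at lon 160°, lat 40°.
Square 9, 0: +9·2° lon, +0·1° lat → SW at lon 178°, lat 40°.
Subsquare f=5, f=5: +5·0.0833333° lon, +5·0.0416667° lat → SW at lon 178.417°, lat 40.2083°.
Cell spans 0.0833333° lon × 0.0416667° lat. Centre is SW corner plus half of each.
latitude 40.2292° N, longitude 178.4583° E.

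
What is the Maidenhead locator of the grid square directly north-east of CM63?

CM74

Longitude square 6; +1 → 7.
Latitude square 3; +1 → 4.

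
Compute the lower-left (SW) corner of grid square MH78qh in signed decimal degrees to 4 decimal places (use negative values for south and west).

-11.7083, 75.3333

Field M=12, H=7: +12·20° lon, +7·10° lat → SW at lon 60°, lat -20°.
Square 7, 8: +7·2° lon, +8·1° lat → SW at lon 74°, lat -12°.
Subsquare q=16, h=7: +16·0.0833333° lon, +7·0.0416667° lat → SW at lon 75.3333°, lat -11.7083°.
latitude -11.7083, longitude 75.3333.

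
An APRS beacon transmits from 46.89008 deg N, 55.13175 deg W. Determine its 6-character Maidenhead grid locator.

GN26kv

Add 180° to longitude and 90° to latitude: 124.8683, 136.8901.
Field (20°×10°, letters A–R): lon ⌊124.8683/20⌋ = 6 → G; lat ⌊136.8901/10⌋ = 13 → N.
Square (2°×1°, digits 0–9): lon ⌊4.8683/2⌋ = 2; lat ⌊6.8901/1⌋ = 6.
Subsquare (5′×2.5′, letters a–x): lon ⌊0.8683/0.0833333⌋ = 10 → k; lat ⌊0.8901/0.0416667⌋ = 21 → v.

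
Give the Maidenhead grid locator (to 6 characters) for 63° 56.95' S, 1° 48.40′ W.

IC96cb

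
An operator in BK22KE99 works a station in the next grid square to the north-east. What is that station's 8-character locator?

BK22lf00

Longitude extended square 9; +1 → 10, wraps to 0, carry into subsquare.
Longitude subsquare k = 10; +1 → 11 = l.
Latitude extended square 9; +1 → 10, wraps to 0, carry into subsquare.
Latitude subsquare e = 4; +1 → 5 = f.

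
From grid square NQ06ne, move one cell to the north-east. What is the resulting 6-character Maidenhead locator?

Longitude subsquare n = 13; +1 → 14 = o.
Latitude subsquare e = 4; +1 → 5 = f.

NQ06of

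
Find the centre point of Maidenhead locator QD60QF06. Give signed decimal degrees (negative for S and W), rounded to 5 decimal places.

Field Q=16, D=3: +16·20° lon, +3·10° lat → SW at lon 140°, lat -60°.
Square 6, 0: +6·2° lon, +0·1° lat → SW at lon 152°, lat -60°.
Subsquare q=16, f=5: +16·0.0833333° lon, +5·0.0416667° lat → SW at lon 153.333°, lat -59.7917°.
Extended square 0, 6: +0·0.00833333° lon, +6·0.00416667° lat → SW at lon 153.333°, lat -59.7667°.
Cell spans 0.00833333° lon × 0.00416667° lat. Centre is SW corner plus half of each.
latitude -59.76458, longitude 153.33750.

-59.76458, 153.33750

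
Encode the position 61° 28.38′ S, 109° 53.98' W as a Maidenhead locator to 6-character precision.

Offset from 180°W / 90°S: lon 70.1003°, lat 28.5270°.
Field (20°×10°, letters A–R): lon ⌊70.1003/20⌋ = 3 → D; lat ⌊28.5270/10⌋ = 2 → C.
Square (2°×1°, digits 0–9): lon ⌊10.1003/2⌋ = 5; lat ⌊8.5270/1⌋ = 8.
Subsquare (5′×2.5′, letters a–x): lon ⌊0.1003/0.0833333⌋ = 1 → b; lat ⌊0.5270/0.0416667⌋ = 12 → m.

DC58bm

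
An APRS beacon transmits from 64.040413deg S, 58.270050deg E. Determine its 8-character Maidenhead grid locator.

LC95dx20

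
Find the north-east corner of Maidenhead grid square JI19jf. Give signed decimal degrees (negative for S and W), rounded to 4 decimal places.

-0.7500, 2.8333

Field J=9, I=8: +9·20° lon, +8·10° lat → SW at lon 0°, lat -10°.
Square 1, 9: +1·2° lon, +9·1° lat → SW at lon 2°, lat -1°.
Subsquare j=9, f=5: +9·0.0833333° lon, +5·0.0416667° lat → SW at lon 2.75°, lat -0.791667°.
Cell spans 0.0833333° lon × 0.0416667° lat. NE corner is SW corner plus one full cell.
latitude -0.7500, longitude 2.8333.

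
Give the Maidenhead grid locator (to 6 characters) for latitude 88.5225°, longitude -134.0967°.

Offset from 180°W / 90°S: lon 45.9033°, lat 178.5225°.
Field: lon ⌊45.9033/20⌋ = 2 → C; lat ⌊178.5225/10⌋ = 17 → R.
Square: lon ⌊5.9033/2⌋ = 2; lat ⌊8.5225/1⌋ = 8.
Subsquare: lon ⌊1.9033/0.0833333⌋ = 22 → w; lat ⌊0.5225/0.0416667⌋ = 12 → m.

CR28wm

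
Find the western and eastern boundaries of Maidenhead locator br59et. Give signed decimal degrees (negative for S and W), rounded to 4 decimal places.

-149.6667, -149.5833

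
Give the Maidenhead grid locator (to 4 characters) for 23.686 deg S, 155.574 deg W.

Add 180° to longitude and 90° to latitude: 24.43, 66.31.
Field: lon ⌊24.43/20⌋ = 1 → B; lat ⌊66.31/10⌋ = 6 → G.
Square: lon ⌊4.43/2⌋ = 2; lat ⌊6.31/1⌋ = 6.

BG26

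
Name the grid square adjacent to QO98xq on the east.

RO08aq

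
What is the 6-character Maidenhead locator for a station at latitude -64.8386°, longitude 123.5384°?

PC15sd

Offset from 180°W / 90°S: lon 303.5384°, lat 25.1614°.
Field (20°×10°, letters A–R): lon ⌊303.5384/20⌋ = 15 → P; lat ⌊25.1614/10⌋ = 2 → C.
Square (2°×1°, digits 0–9): lon ⌊3.5384/2⌋ = 1; lat ⌊5.1614/1⌋ = 5.
Subsquare (5′×2.5′, letters a–x): lon ⌊1.5384/0.0833333⌋ = 18 → s; lat ⌊0.1614/0.0416667⌋ = 3 → d.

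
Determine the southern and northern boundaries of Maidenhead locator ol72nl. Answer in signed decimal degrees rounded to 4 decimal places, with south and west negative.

Field O=14, L=11: +14·20° lon, +11·10° lat → SW at lon 100°, lat 20°.
Square 7, 2: +7·2° lon, +2·1° lat → SW at lon 114°, lat 22°.
Subsquare n=13, l=11: +13·0.0833333° lon, +11·0.0416667° lat → SW at lon 115.083°, lat 22.4583°.
Cell spans 0.0833333° lon × 0.0416667° lat.
south 22.4583, north 22.5000.

22.4583, 22.5000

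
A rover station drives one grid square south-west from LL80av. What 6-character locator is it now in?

Longitude subsquare a = 0; −1 → -1, wraps to 23 = x, carry into square.
Longitude square 8; −1 → 7.
Latitude subsquare v = 21; −1 → 20 = u.

LL70xu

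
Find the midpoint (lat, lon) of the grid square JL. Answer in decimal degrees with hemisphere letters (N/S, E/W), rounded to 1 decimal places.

25.0° N, 10.0° E

Field J=9, L=11: +9·20° lon, +11·10° lat → SW at lon 0°, lat 20°.
Cell spans 20° lon × 10° lat. Centre is SW corner plus half of each.
latitude 25.0° N, longitude 10.0° E.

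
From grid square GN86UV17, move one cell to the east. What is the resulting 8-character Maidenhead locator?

GN86uv27

Longitude extended square 1; +1 → 2.
The latitude characters are unchanged.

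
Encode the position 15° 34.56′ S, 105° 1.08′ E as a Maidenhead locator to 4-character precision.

Shift to the Maidenhead origin (180°W, 90°S): lon 285.02, lat 74.42.
Field: lon ⌊285.02/20⌋ = 14 → O; lat ⌊74.42/10⌋ = 7 → H.
Square: lon ⌊5.02/2⌋ = 2; lat ⌊4.42/1⌋ = 4.

OH24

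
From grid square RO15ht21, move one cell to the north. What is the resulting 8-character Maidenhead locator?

Latitude extended square 1; +1 → 2.
The longitude characters are unchanged.

RO15ht22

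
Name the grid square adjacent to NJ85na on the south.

NJ84nx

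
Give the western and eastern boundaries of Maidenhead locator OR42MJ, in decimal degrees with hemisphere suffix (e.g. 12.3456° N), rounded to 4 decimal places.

109.0000° E, 109.0833° E

Field O=14, R=17: +14·20° lon, +17·10° lat → SW at lon 100°, lat 80°.
Square 4, 2: +4·2° lon, +2·1° lat → SW at lon 108°, lat 82°.
Subsquare m=12, j=9: +12·0.0833333° lon, +9·0.0416667° lat → SW at lon 109°, lat 82.375°.
Cell spans 0.0833333° lon × 0.0416667° lat.
west 109.0000° E, east 109.0833° E.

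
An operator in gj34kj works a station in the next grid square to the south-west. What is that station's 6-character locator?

GJ34ji

Longitude subsquare k = 10; −1 → 9 = j.
Latitude subsquare j = 9; −1 → 8 = i.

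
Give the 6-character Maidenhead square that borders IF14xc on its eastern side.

IF24ac

Longitude subsquare x = 23; +1 → 24, wraps to 0 = a, carry into square.
Longitude square 1; +1 → 2.
The latitude characters are unchanged.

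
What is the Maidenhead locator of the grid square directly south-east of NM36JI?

NM36kh

Longitude subsquare j = 9; +1 → 10 = k.
Latitude subsquare i = 8; −1 → 7 = h.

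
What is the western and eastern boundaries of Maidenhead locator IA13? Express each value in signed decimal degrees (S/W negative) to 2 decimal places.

-18.00, -16.00

Field I=8, A=0: +8·20° lon, +0·10° lat → SW at lon -20°, lat -90°.
Square 1, 3: +1·2° lon, +3·1° lat → SW at lon -18°, lat -87°.
Cell spans 2° lon × 1° lat.
west -18.00, east -16.00.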